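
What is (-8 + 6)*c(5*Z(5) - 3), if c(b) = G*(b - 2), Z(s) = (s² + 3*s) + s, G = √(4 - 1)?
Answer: -440*√3 ≈ -762.10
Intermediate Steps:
G = √3 ≈ 1.7320
Z(s) = s² + 4*s
c(b) = √3*(-2 + b) (c(b) = √3*(b - 2) = √3*(-2 + b))
(-8 + 6)*c(5*Z(5) - 3) = (-8 + 6)*(√3*(-2 + (5*(5*(4 + 5)) - 3))) = -2*√3*(-2 + (5*(5*9) - 3)) = -2*√3*(-2 + (5*45 - 3)) = -2*√3*(-2 + (225 - 3)) = -2*√3*(-2 + 222) = -2*√3*220 = -440*√3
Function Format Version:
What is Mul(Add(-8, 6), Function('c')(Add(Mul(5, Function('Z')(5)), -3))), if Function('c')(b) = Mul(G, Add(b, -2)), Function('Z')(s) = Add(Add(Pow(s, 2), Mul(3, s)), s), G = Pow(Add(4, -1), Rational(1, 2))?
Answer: Mul(-440, Pow(3, Rational(1, 2))) ≈ -762.10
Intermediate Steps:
G = Pow(3, Rational(1, 2)) ≈ 1.7320
Function('Z')(s) = Add(Pow(s, 2), Mul(4, s))
Function('c')(b) = Mul(Pow(3, Rational(1, 2)), Add(-2, b)) (Function('c')(b) = Mul(Pow(3, Rational(1, 2)), Add(b, -2)) = Mul(Pow(3, Rational(1, 2)), Add(-2, b)))
Mul(Add(-8, 6), Function('c')(Add(Mul(5, Function('Z')(5)), -3))) = Mul(Add(-8, 6), Mul(Pow(3, Rational(1, 2)), Add(-2, Add(Mul(5, Mul(5, Add(4, 5))), -3)))) = Mul(-2, Mul(Pow(3, Rational(1, 2)), Add(-2, Add(Mul(5, Mul(5, 9)), -3)))) = Mul(-2, Mul(Pow(3, Rational(1, 2)), Add(-2, Add(Mul(5, 45), -3)))) = Mul(-2, Mul(Pow(3, Rational(1, 2)), Add(-2, Add(225, -3)))) = Mul(-2, Mul(Pow(3, Rational(1, 2)), Add(-2, 222))) = Mul(-2, Mul(Pow(3, Rational(1, 2)), 220)) = Mul(-2, Mul(220, Pow(3, Rational(1, 2)))) = Mul(-440, Pow(3, Rational(1, 2)))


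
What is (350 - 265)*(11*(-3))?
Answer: -2805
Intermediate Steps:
(350 - 265)*(11*(-3)) = 85*(-33) = -2805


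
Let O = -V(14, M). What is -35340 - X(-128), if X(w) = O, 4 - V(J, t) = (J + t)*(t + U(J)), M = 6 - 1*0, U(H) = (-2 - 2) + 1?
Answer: -35396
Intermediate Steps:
U(H) = -3 (U(H) = -4 + 1 = -3)
M = 6 (M = 6 + 0 = 6)
V(J, t) = 4 - (-3 + t)*(J + t) (V(J, t) = 4 - (J + t)*(t - 3) = 4 - (J + t)*(-3 + t) = 4 - (-3 + t)*(J + t))
O = 56 (O = -(4 - 1*6² + 3*14 + 3*6 - 1*14*6) = -(4 - 1*36 + 42 + 18 - 84) = -(4 - 36 + 42 + 18 - 84) = -1*(-56) = 56)
X(w) = 56
-35340 - X(-128) = -35340 - 1*56 = -35340 - 56 = -35396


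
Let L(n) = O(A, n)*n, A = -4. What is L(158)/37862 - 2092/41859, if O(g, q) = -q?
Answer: -562087690/792432729 ≈ -0.70932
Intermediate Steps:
L(n) = -n² (L(n) = (-n)*n = -n²)
L(158)/37862 - 2092/41859 = -1*158²/37862 - 2092/41859 = -1*24964*(1/37862) - 2092*1/41859 = -24964*1/37862 - 2092/41859 = -12482/18931 - 2092/41859 = -562087690/792432729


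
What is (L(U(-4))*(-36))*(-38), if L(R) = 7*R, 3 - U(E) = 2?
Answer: 9576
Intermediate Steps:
U(E) = 1 (U(E) = 3 - 1*2 = 3 - 2 = 1)
(L(U(-4))*(-36))*(-38) = ((7*1)*(-36))*(-38) = (7*(-36))*(-38) = -252*(-38) = 9576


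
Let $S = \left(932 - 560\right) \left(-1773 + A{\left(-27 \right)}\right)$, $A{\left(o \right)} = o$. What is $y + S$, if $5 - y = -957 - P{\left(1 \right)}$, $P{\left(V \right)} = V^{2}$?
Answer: $-668637$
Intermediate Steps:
$S = -669600$ ($S = \left(932 - 560\right) \left(-1773 - 27\right) = 372 \left(-1800\right) = -669600$)
$y = 963$ ($y = 5 - \left(-957 - 1^{2}\right) = 5 - \left(-957 - 1\right) = 5 - -958 = 5 + 958 = 963$)
$y + S = 963 - 669600 = -668637$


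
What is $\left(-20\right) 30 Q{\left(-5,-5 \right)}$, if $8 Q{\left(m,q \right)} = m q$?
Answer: $-1875$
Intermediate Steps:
$Q{\left(m,q \right)} = \frac{m q}{8}$
$\left(-20\right) 30 Q{\left(-5,-5 \right)} = \left(-20\right) 30 \cdot \frac{1}{8} \left(-5\right) \left(-5\right) = \left(-600\right) \frac{25}{8} = -1875$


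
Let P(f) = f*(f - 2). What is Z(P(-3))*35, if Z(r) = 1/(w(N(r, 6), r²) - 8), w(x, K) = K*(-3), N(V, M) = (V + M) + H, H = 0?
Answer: -35/683 ≈ -0.051244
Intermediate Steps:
N(V, M) = M + V (N(V, M) = (V + M) + 0 = (M + V) + 0 = M + V)
w(x, K) = -3*K
P(f) = f*(-2 + f)
Z(r) = 1/(-8 - 3*r²) (Z(r) = 1/(-3*r² - 8) = 1/(-8 - 3*r²))
Z(P(-3))*35 = -1/(8 + 3*(-3*(-2 - 3))²)*35 = -1/(8 + 3*(-3*(-5))²)*35 = -1/(8 + 3*15²)*35 = -1/(8 + 3*225)*35 = -1/(8 + 675)*35 = -1/683*35 = -35/683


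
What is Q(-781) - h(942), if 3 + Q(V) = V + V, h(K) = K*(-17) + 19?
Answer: 14430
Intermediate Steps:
h(K) = 19 - 17*K (h(K) = -17*K + 19 = 19 - 17*K)
Q(V) = -3 + 2*V (Q(V) = -3 + (V + V) = -3 + 2*V)
Q(-781) - h(942) = (-3 + 2*(-781)) - (19 - 17*942) = (-3 - 1562) - (19 - 16014) = -1565 - 1*(-15995) = -1565 + 15995 = 14430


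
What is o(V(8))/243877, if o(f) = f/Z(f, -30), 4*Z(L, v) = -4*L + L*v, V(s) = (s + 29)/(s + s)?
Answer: -2/4145909 ≈ -4.8240e-7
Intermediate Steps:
V(s) = (29 + s)/(2*s) (V(s) = (29 + s)/((2*s)) = (29 + s)*(1/(2*s)) = (29 + s)/(2*s))
Z(L, v) = -L + L*v/4 (Z(L, v) = (-4*L + L*v)/4 = -L + L*v/4)
o(f) = -2/17 (o(f) = f/((f*(-4 - 30)/4)) = f/(((1/4)*f*(-34))) = f/((-17*f/2)) = f*(-2/(17*f)) = -2/17)
o(V(8))/243877 = -2/17/243877 = -2/17*1/243877 = -2/4145909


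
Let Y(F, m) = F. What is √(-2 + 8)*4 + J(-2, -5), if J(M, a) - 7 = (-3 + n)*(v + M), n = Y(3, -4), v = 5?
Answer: 7 + 4*√6 ≈ 16.798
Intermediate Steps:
n = 3
J(M, a) = 7 (J(M, a) = 7 + (-3 + 3)*(5 + M) = 7 + 0*(5 + M) = 7 + 0 = 7)
√(-2 + 8)*4 + J(-2, -5) = √(-2 + 8)*4 + 7 = √6*4 + 7 = 4*√6 + 7 = 7 + 4*√6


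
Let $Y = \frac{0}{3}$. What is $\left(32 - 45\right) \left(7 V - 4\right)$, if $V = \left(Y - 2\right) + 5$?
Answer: $-221$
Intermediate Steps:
$Y = 0$ ($Y = 0 \cdot \frac{1}{3} = 0$)
$V = 3$ ($V = \left(0 - 2\right) + 5 = -2 + 5 = 3$)
$\left(32 - 45\right) \left(7 V - 4\right) = \left(32 - 45\right) \left(7 \cdot 3 - 4\right) = - 13 \left(21 - 4\right) = \left(-13\right) 17 = -221$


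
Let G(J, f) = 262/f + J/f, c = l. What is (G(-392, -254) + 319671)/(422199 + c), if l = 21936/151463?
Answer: 6149137586566/8121338732271 ≈ 0.75716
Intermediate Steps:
l = 21936/151463 (l = 21936*(1/151463) = 21936/151463 ≈ 0.14483)
c = 21936/151463 ≈ 0.14483
(G(-392, -254) + 319671)/(422199 + c) = ((262 - 392)/(-254) + 319671)/(422199 + 21936/151463) = (-1/254*(-130) + 319671)/(63947549073/151463) = (65/127 + 319671)*(151463/63947549073) = (40598282/127)*(151463/63947549073) = 6149137586566/8121338732271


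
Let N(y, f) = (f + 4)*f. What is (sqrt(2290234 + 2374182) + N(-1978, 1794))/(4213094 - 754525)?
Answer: 111228/119261 + 4*sqrt(291526)/3458569 ≈ 0.93327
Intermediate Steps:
N(y, f) = f*(4 + f) (N(y, f) = (4 + f)*f = f*(4 + f))
(sqrt(2290234 + 2374182) + N(-1978, 1794))/(4213094 - 754525) = (sqrt(2290234 + 2374182) + 1794*(4 + 1794))/(4213094 - 754525) = (sqrt(4664416) + 1794*1798)/3458569 = (4*sqrt(291526) + 3225612)*(1/3458569) = (3225612 + 4*sqrt(291526))*(1/3458569) = 111228/119261 + 4*sqrt(291526)/3458569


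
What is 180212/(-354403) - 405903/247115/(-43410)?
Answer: -644345837778297/1267257962582150 ≈ -0.50846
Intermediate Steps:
180212/(-354403) - 405903/247115/(-43410) = 180212*(-1/354403) - 405903*1/247115*(-1/43410) = -180212/354403 - 405903/247115*(-1/43410) = -180212/354403 + 135301/3575754050 = -644345837778297/1267257962582150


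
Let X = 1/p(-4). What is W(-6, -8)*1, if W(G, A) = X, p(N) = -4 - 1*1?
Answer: -⅕ ≈ -0.20000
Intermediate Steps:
p(N) = -5 (p(N) = -4 - 1 = -5)
X = -⅕ (X = 1/(-5) = -⅕ ≈ -0.20000)
W(G, A) = -⅕
W(-6, -8)*1 = -⅕*1 = -⅕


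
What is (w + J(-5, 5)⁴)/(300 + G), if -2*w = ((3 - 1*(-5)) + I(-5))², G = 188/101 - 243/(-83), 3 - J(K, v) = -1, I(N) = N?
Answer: 4216649/5110094 ≈ 0.82516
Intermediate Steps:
J(K, v) = 4 (J(K, v) = 3 - 1*(-1) = 3 + 1 = 4)
G = 40147/8383 (G = 188*(1/101) - 243*(-1/83) = 188/101 + 243/83 = 40147/8383 ≈ 4.7891)
w = -9/2 (w = -((3 - 1*(-5)) - 5)²/2 = -((3 + 5) - 5)²/2 = -(8 - 5)²/2 = -½*3² = -½*9 = -9/2 ≈ -4.5000)
(w + J(-5, 5)⁴)/(300 + G) = (-9/2 + 4⁴)/(300 + 40147/8383) = (-9/2 + 256)/(2555047/8383) = (503/2)*(8383/2555047) = 4216649/5110094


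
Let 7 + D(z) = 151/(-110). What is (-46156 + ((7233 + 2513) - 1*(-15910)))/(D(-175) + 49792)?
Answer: -2255000/5476199 ≈ -0.41178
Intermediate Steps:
D(z) = -921/110 (D(z) = -7 + 151/(-110) = -7 + 151*(-1/110) = -7 - 151/110 = -921/110)
(-46156 + ((7233 + 2513) - 1*(-15910)))/(D(-175) + 49792) = (-46156 + ((7233 + 2513) - 1*(-15910)))/(-921/110 + 49792) = (-46156 + (9746 + 15910))/(5476199/110) = (-46156 + 25656)*(110/5476199) = -20500*110/5476199 = -2255000/5476199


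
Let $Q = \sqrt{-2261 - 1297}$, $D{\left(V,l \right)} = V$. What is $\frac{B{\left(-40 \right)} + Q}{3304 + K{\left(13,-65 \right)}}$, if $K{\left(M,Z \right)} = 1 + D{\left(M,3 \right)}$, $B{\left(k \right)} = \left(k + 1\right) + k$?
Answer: $- \frac{1}{42} + \frac{i \sqrt{3558}}{3318} \approx -0.02381 + 0.017977 i$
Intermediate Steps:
$B{\left(k \right)} = 1 + 2 k$ ($B{\left(k \right)} = \left(1 + k\right) + k = 1 + 2 k$)
$K{\left(M,Z \right)} = 1 + M$
$Q = i \sqrt{3558}$ ($Q = \sqrt{-3558} = i \sqrt{3558} \approx 59.649 i$)
$\frac{B{\left(-40 \right)} + Q}{3304 + K{\left(13,-65 \right)}} = \frac{\left(1 + 2 \left(-40\right)\right) + i \sqrt{3558}}{3304 + \left(1 + 13\right)} = \frac{\left(1 - 80\right) + i \sqrt{3558}}{3304 + 14} = \frac{-79 + i \sqrt{3558}}{3318} = \left(-79 + i \sqrt{3558}\right) \frac{1}{3318} = - \frac{1}{42} + \frac{i \sqrt{3558}}{3318}$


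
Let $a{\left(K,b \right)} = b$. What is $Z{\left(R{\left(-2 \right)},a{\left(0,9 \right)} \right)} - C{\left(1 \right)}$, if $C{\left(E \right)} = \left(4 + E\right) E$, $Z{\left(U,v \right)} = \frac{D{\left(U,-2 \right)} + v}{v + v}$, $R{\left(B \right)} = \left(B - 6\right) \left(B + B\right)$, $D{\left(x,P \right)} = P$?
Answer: $- \frac{83}{18} \approx -4.6111$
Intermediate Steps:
$R{\left(B \right)} = 2 B \left(-6 + B\right)$ ($R{\left(B \right)} = \left(-6 + B\right) 2 B = 2 B \left(-6 + B\right)$)
$Z{\left(U,v \right)} = \frac{-2 + v}{2 v}$ ($Z{\left(U,v \right)} = \frac{-2 + v}{v + v} = \frac{-2 + v}{2 v}$)
$C{\left(E \right)} = E \left(4 + E\right)$
$Z{\left(R{\left(-2 \right)},a{\left(0,9 \right)} \right)} - C{\left(1 \right)} = \frac{-2 + 9}{2 \cdot 9} - 1 \left(4 + 1\right) = \frac{1}{2} \cdot \frac{1}{9} \cdot 7 - 1 \cdot 5 = \frac{7}{18} - 5 = - \frac{83}{18}$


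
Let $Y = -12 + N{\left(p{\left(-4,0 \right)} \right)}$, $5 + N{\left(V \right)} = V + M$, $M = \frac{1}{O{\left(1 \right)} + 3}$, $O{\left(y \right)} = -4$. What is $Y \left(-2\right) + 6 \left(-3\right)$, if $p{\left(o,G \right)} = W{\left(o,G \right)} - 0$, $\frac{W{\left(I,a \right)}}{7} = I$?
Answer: $74$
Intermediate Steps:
$W{\left(I,a \right)} = 7 I$
$p{\left(o,G \right)} = 7 o$ ($p{\left(o,G \right)} = 7 o - 0 = 7 o + 0 = 7 o$)
$M = -1$ ($M = \frac{1}{-4 + 3} = \frac{1}{-1} = -1$)
$N{\left(V \right)} = -6 + V$ ($N{\left(V \right)} = -5 + \left(V - 1\right) = -5 + \left(-1 + V\right) = -6 + V$)
$Y = -46$ ($Y = -12 + \left(-6 + 7 \left(-4\right)\right) = -12 - 34 = -46$)
$Y \left(-2\right) + 6 \left(-3\right) = \left(-46\right) \left(-2\right) + 6 \left(-3\right) = 92 - 18 = 74$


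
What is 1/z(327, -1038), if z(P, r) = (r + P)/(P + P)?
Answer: -218/237 ≈ -0.91983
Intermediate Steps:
z(P, r) = (P + r)/(2*P) (z(P, r) = (P + r)/((2*P)) = (P + r)*(1/(2*P)) = (P + r)/(2*P))
1/z(327, -1038) = 1/((½)*(327 - 1038)/327) = 1/((½)*(1/327)*(-711)) = 1/(-237/218) = -218/237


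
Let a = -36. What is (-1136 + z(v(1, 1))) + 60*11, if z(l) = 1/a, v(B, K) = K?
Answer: -17137/36 ≈ -476.03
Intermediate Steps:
z(l) = -1/36 (z(l) = 1/(-36) = -1/36)
(-1136 + z(v(1, 1))) + 60*11 = (-1136 - 1/36) + 60*11 = -40897/36 + 660 = -17137/36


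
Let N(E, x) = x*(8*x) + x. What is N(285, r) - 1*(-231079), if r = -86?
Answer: 290161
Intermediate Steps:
N(E, x) = x + 8*x² (N(E, x) = 8*x² + x = x + 8*x²)
N(285, r) - 1*(-231079) = -86*(1 + 8*(-86)) - 1*(-231079) = -86*(1 - 688) + 231079 = -86*(-687) + 231079 = 59082 + 231079 = 290161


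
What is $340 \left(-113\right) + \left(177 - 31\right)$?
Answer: $-38274$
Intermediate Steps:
$340 \left(-113\right) + \left(177 - 31\right) = -38420 + 146 = -38274$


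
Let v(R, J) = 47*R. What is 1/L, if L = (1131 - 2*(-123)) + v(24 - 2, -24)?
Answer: 1/2411 ≈ 0.00041477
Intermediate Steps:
L = 2411 (L = (1131 - 2*(-123)) + 47*(24 - 2) = (1131 + 246) + 47*22 = 1377 + 1034 = 2411)
1/L = 1/2411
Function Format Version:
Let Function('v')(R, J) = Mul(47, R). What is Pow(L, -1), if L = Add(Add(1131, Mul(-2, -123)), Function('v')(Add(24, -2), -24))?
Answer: Rational(1, 2411) ≈ 0.00041477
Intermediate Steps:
L = 2411 (L = Add(Add(1131, Mul(-2, -123)), Mul(47, Add(24, -2))) = Add(Add(1131, 246), Mul(47, 22)) = Add(1377, 1034) = 2411)
Pow(L, -1) = Pow(2411, -1) = Rational(1, 2411)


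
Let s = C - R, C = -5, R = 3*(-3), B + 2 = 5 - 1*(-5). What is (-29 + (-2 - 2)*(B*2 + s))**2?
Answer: 11881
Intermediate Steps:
B = 8 (B = -2 + (5 - 1*(-5)) = -2 + (5 + 5) = -2 + 10 = 8)
R = -9
s = 4 (s = -5 - 1*(-9) = -5 + 9 = 4)
(-29 + (-2 - 2)*(B*2 + s))**2 = (-29 + (-2 - 2)*(8*2 + 4))**2 = (-29 - 4*(16 + 4))**2 = (-29 - 4*20)**2 = (-29 - 80)**2 = (-109)**2 = 11881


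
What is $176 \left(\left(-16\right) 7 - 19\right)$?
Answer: $-23056$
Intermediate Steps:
$176 \left(\left(-16\right) 7 - 19\right) = 176 \left(-112 - 19\right) = 176 \left(-131\right) = -23056$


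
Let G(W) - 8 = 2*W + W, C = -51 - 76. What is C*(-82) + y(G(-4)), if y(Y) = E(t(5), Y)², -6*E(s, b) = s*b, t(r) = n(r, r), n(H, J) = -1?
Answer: 93730/9 ≈ 10414.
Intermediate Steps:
C = -127
G(W) = 8 + 3*W (G(W) = 8 + (2*W + W) = 8 + 3*W)
t(r) = -1
E(s, b) = -b*s/6 (E(s, b) = -s*b/6 = -b*s/6)
y(Y) = Y²/36 (y(Y) = (-⅙*Y*(-1))² = (Y/6)² = Y²/36)
C*(-82) + y(G(-4)) = -127*(-82) + (8 + 3*(-4))²/36 = 10414 + (8 - 12)²/36 = 10414 + (1/36)*(-4)² = 10414 + (1/36)*16 = 10414 + 4/9 = 93730/9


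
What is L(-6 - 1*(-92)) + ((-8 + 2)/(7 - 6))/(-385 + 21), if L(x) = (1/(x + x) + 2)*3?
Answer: 94443/15652 ≈ 6.0339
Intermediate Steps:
L(x) = 6 + 3/(2*x) (L(x) = (1/(2*x) + 2)*3 = (2 + 1/(2*x))*3 = 6 + 3/(2*x))
L(-6 - 1*(-92)) + ((-8 + 2)/(7 - 6))/(-385 + 21) = (6 + 3/(2*(-6 - 1*(-92)))) + ((-8 + 2)/(7 - 6))/(-385 + 21) = (6 + 3/(2*(-6 + 92))) - 6/1/(-364) = (6 + (3/2)/86) - 6*1*(-1/364) = (6 + (3/2)*(1/86)) - 6*(-1/364) = (6 + 3/172) + 3/182 = 1035/172 + 3/182 = 94443/15652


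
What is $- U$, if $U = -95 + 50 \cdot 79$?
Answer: $-3855$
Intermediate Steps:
$U = 3855$ ($U = -95 + 3950 = 3855$)
$- U = \left(-1\right) 3855 = -3855$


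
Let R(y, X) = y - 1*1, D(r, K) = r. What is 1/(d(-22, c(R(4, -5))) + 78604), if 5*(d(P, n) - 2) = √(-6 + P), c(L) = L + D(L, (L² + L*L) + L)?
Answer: 982575/77236290464 - 5*I*√7/77236290464 ≈ 1.2722e-5 - 1.7128e-10*I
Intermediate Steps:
R(y, X) = -1 + y (R(y, X) = y - 1 = -1 + y)
c(L) = 2*L (c(L) = L + L = 2*L)
d(P, n) = 2 + √(-6 + P)/5
1/(d(-22, c(R(4, -5))) + 78604) = 1/((2 + √(-6 - 22)/5) + 78604) = 1/((2 + √(-28)/5) + 78604) = 1/((2 + (2*I*√7)/5) + 78604) = 1/((2 + 2*I*√7/5) + 78604) = 1/(78606 + 2*I*√7/5)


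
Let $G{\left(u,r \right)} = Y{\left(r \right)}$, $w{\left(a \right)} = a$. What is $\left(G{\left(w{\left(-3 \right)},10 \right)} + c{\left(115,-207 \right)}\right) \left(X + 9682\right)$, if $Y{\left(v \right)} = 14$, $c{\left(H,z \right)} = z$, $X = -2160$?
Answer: $-1451746$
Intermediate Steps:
$G{\left(u,r \right)} = 14$
$\left(G{\left(w{\left(-3 \right)},10 \right)} + c{\left(115,-207 \right)}\right) \left(X + 9682\right) = \left(14 - 207\right) \left(-2160 + 9682\right) = \left(-193\right) 7522 = -1451746$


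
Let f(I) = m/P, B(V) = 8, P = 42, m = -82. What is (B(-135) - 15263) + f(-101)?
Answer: -320396/21 ≈ -15257.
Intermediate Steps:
f(I) = -41/21 (f(I) = -82/42 = -82*1/42 = -41/21)
(B(-135) - 15263) + f(-101) = (8 - 15263) - 41/21 = -15255 - 41/21 = -320396/21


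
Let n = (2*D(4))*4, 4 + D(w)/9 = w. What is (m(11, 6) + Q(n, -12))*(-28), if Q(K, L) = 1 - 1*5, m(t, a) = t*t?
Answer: -3276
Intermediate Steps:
D(w) = -36 + 9*w
n = 0 (n = (2*(-36 + 9*4))*4 = (2*(-36 + 36))*4 = (2*0)*4 = 0*4 = 0)
m(t, a) = t**2
Q(K, L) = -4 (Q(K, L) = 1 - 5 = -4)
(m(11, 6) + Q(n, -12))*(-28) = (11**2 - 4)*(-28) = (121 - 4)*(-28) = 117*(-28) = -3276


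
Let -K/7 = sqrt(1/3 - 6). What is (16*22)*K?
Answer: -2464*I*sqrt(51)/3 ≈ -5865.5*I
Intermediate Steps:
K = -7*I*sqrt(51)/3 (K = -7*sqrt(1/3 - 6) = -7*I*sqrt(51)/3 ≈ -16.663*I)
(16*22)*K = (16*22)*(-7*I*sqrt(51)/3) = 352*(-7*I*sqrt(51)/3) = -2464*I*sqrt(51)/3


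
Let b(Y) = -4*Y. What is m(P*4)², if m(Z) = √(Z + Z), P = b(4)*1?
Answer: -128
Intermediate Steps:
P = -16 (P = -4*4*1 = -16*1 = -16)
m(Z) = √2*√Z (m(Z) = √(2*Z) = √2*√Z)
m(P*4)² = (√2*√(-16*4))² = (√2*√(-64))² = (√2*(8*I))² = (8*I*√2)² = -128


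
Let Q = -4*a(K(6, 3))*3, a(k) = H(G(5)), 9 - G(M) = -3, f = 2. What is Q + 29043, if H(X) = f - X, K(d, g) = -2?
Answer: 29163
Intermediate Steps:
G(M) = 12 (G(M) = 9 - 1*(-3) = 9 + 3 = 12)
H(X) = 2 - X
a(k) = -10 (a(k) = 2 - 1*12 = 2 - 12 = -10)
Q = 120 (Q = -4*(-10)*3 = 40*3 = 120)
Q + 29043 = 120 + 29043 = 29163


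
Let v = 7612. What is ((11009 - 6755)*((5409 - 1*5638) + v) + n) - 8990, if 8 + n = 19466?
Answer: 31417750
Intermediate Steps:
n = 19458 (n = -8 + 19466 = 19458)
((11009 - 6755)*((5409 - 1*5638) + v) + n) - 8990 = ((11009 - 6755)*((5409 - 1*5638) + 7612) + 19458) - 8990 = (4254*((5409 - 5638) + 7612) + 19458) - 8990 = (4254*(-229 + 7612) + 19458) - 8990 = (4254*7383 + 19458) - 8990 = (31407282 + 19458) - 8990 = 31426740 - 8990 = 31417750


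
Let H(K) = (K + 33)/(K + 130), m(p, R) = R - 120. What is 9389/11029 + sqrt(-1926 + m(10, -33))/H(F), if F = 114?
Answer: 229/269 + 244*I*sqrt(231)/49 ≈ 0.8513 + 75.683*I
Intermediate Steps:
m(p, R) = -120 + R
H(K) = (33 + K)/(130 + K)
9389/11029 + sqrt(-1926 + m(10, -33))/H(F) = 9389/11029 + sqrt(-1926 + (-120 - 33))/(((33 + 114)/(130 + 114))) = 9389*(1/11029) + sqrt(-1926 - 153)/((147/244)) = 229/269 + sqrt(-2079)/(((1/244)*147)) = 229/269 + (3*I*sqrt(231))/(147/244) = 229/269 + (3*I*sqrt(231))*(244/147) = 229/269 + 244*I*sqrt(231)/49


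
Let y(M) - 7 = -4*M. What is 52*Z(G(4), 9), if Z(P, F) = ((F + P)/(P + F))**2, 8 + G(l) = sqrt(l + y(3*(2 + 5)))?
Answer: 52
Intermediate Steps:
y(M) = 7 - 4*M
G(l) = -8 + sqrt(-77 + l) (G(l) = -8 + sqrt(l + (7 - 12*(2 + 5))) = -8 + sqrt(l + (7 - 12*7)) = -8 + sqrt(l + (7 - 4*21)) = -8 + sqrt(l + (7 - 84)) = -8 + sqrt(l - 77) = -8 + sqrt(-77 + l))
Z(P, F) = 1 (Z(P, F) = ((F + P)/(F + P))**2 = 1**2 = 1)
52*Z(G(4), 9) = 52*1 = 52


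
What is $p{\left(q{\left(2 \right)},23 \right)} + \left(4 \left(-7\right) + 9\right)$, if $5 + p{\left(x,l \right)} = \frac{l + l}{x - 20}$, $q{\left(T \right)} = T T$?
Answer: $- \frac{215}{8} \approx -26.875$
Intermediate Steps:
$q{\left(T \right)} = T^{2}$
$p{\left(x,l \right)} = -5 + \frac{2 l}{-20 + x}$ ($p{\left(x,l \right)} = -5 + \frac{l + l}{x - 20} = -5 + \frac{2 l}{-20 + x}$)
$p{\left(q{\left(2 \right)},23 \right)} + \left(4 \left(-7\right) + 9\right) = \frac{100 - 5 \cdot 2^{2} + 2 \cdot 23}{-20 + 2^{2}} + \left(4 \left(-7\right) + 9\right) = \frac{100 - 20 + 46}{-20 + 4} + \left(-28 + 9\right) = \frac{100 - 20 + 46}{-16} - 19 = \left(- \frac{1}{16}\right) 126 - 19 = - \frac{63}{8} - 19 = - \frac{215}{8}$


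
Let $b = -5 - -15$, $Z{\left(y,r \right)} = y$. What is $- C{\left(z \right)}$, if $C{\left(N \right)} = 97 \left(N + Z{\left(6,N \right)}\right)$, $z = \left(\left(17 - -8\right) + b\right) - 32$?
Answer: $-873$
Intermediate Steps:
$b = 10$ ($b = -5 + 15 = 10$)
$z = 3$ ($z = \left(\left(17 - -8\right) + 10\right) - 32 = \left(\left(17 + 8\right) + 10\right) - 32 = \left(25 + 10\right) - 32 = 35 - 32 = 3$)
$C{\left(N \right)} = 582 + 97 N$ ($C{\left(N \right)} = 97 \left(N + 6\right) = 97 \left(6 + N\right) = 582 + 97 N$)
$- C{\left(z \right)} = - (582 + 97 \cdot 3) = - (582 + 291) = \left(-1\right) 873 = -873$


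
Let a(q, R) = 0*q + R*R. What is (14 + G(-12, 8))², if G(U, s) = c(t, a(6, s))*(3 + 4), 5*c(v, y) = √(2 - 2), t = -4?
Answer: 196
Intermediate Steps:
a(q, R) = R² (a(q, R) = 0 + R² = R²)
c(v, y) = 0 (c(v, y) = √(2 - 2)/5 = √0/5 = (⅕)*0 = 0)
G(U, s) = 0 (G(U, s) = 0*(3 + 4) = 0*7 = 0)
(14 + G(-12, 8))² = (14 + 0)² = 14² = 196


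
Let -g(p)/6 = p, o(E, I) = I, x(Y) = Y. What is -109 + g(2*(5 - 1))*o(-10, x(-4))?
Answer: 83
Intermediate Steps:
g(p) = -6*p
-109 + g(2*(5 - 1))*o(-10, x(-4)) = -109 - 12*(5 - 1)*(-4) = -109 - 12*4*(-4) = -109 - 6*8*(-4) = -109 - 48*(-4) = -109 + 192 = 83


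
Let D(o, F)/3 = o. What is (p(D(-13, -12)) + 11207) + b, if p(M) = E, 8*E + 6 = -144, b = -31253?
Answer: -80259/4 ≈ -20065.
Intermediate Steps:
E = -75/4 (E = -3/4 + (1/8)*(-144) = -3/4 - 18 = -75/4 ≈ -18.750)
D(o, F) = 3*o
p(M) = -75/4
(p(D(-13, -12)) + 11207) + b = (-75/4 + 11207) - 31253 = 44753/4 - 31253 = -80259/4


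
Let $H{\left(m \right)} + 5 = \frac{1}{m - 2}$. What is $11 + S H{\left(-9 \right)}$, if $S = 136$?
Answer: $- \frac{7495}{11} \approx -681.36$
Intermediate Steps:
$H{\left(m \right)} = -5 + \frac{1}{-2 + m}$ ($H{\left(m \right)} = -5 + \frac{1}{m - 2} = -5 + \frac{1}{-2 + m}$)
$11 + S H{\left(-9 \right)} = 11 + 136 \frac{11 - -45}{-2 - 9} = 11 + 136 \frac{11 + 45}{-11} = 11 + 136 \left(\left(- \frac{1}{11}\right) 56\right) = 11 + 136 \left(- \frac{56}{11}\right) = 11 - \frac{7616}{11} = - \frac{7495}{11}$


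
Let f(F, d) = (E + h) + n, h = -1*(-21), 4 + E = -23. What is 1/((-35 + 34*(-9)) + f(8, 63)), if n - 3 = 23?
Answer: -1/321 ≈ -0.0031153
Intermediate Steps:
E = -27 (E = -4 - 23 = -27)
n = 26 (n = 3 + 23 = 26)
h = 21
f(F, d) = 20 (f(F, d) = (-27 + 21) + 26 = -6 + 26 = 20)
1/((-35 + 34*(-9)) + f(8, 63)) = 1/((-35 + 34*(-9)) + 20) = 1/((-35 - 306) + 20) = 1/(-341 + 20) = 1/(-321) = -1/321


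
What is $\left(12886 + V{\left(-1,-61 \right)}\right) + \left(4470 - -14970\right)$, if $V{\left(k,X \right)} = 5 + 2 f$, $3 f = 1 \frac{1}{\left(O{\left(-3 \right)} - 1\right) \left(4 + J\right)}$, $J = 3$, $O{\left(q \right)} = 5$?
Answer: $\frac{1357903}{42} \approx 32331.0$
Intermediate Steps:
$f = \frac{1}{84}$ ($f = \frac{1 \frac{1}{\left(5 - 1\right) \left(4 + 3\right)}}{3} = \frac{1 \frac{1}{4 \cdot 7}}{3} = \frac{1 \cdot \frac{1}{28}}{3} = \frac{1}{3} \cdot \frac{1}{28} = \frac{1}{84} \approx 0.011905$)
$V{\left(k,X \right)} = \frac{211}{42}$ ($V{\left(k,X \right)} = 5 + 2 \cdot \frac{1}{84} = 5 + \frac{1}{42} = \frac{211}{42}$)
$\left(12886 + V{\left(-1,-61 \right)}\right) + \left(4470 - -14970\right) = \left(12886 + \frac{211}{42}\right) + \left(4470 - -14970\right) = \frac{541423}{42} + \left(4470 + 14970\right) = \frac{541423}{42} + 19440 = \frac{1357903}{42}$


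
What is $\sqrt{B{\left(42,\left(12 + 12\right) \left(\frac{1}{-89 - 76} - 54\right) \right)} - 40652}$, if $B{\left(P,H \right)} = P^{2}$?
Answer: $2 i \sqrt{9722} \approx 197.2 i$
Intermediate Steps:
$\sqrt{B{\left(42,\left(12 + 12\right) \left(\frac{1}{-89 - 76} - 54\right) \right)} - 40652} = \sqrt{42^{2} - 40652} = \sqrt{1764 - 40652} = \sqrt{-38888} = 2 i \sqrt{9722}$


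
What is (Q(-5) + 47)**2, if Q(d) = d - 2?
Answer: 1600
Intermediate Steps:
Q(d) = -2 + d
(Q(-5) + 47)**2 = ((-2 - 5) + 47)**2 = (-7 + 47)**2 = 40**2 = 1600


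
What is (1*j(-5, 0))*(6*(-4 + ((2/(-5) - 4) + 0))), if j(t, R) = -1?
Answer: 252/5 ≈ 50.400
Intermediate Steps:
(1*j(-5, 0))*(6*(-4 + ((2/(-5) - 4) + 0))) = (1*(-1))*(6*(-4 + ((2/(-5) - 4) + 0))) = -6*(-4 + ((2*(-⅕) - 4) + 0)) = -6*(-4 + ((-⅖ - 4) + 0)) = -6*(-4 + (-22/5 + 0)) = -6*(-4 - 22/5) = -6*(-42)/5 = -1*(-252/5) = 252/5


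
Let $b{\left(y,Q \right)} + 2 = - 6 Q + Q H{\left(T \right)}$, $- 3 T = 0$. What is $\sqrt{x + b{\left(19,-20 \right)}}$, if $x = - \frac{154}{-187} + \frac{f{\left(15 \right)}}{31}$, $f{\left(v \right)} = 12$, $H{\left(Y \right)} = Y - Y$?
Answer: $\frac{2 \sqrt{8277062}}{527} \approx 10.918$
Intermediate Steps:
$T = 0$ ($T = \left(- \frac{1}{3}\right) 0 = 0$)
$H{\left(Y \right)} = 0$
$x = \frac{638}{527}$ ($x = - \frac{154}{-187} + \frac{12}{31} = \left(-154\right) \left(- \frac{1}{187}\right) + 12 \cdot \frac{1}{31} = \frac{14}{17} + \frac{12}{31} = \frac{638}{527} \approx 1.2106$)
$b{\left(y,Q \right)} = -2 - 6 Q$ ($b{\left(y,Q \right)} = -2 - \left(6 Q - Q 0\right) = -2 + \left(- 6 Q + 0\right) = -2 - 6 Q$)
$\sqrt{x + b{\left(19,-20 \right)}} = \sqrt{\frac{638}{527} - -118} = \sqrt{\frac{638}{527} + \left(-2 + 120\right)} = \sqrt{\frac{638}{527} + 118} = \sqrt{\frac{62824}{527}} = \frac{2 \sqrt{8277062}}{527}$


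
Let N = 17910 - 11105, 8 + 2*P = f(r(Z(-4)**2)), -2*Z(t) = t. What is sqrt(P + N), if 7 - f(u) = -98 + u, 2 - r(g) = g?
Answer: sqrt(27418)/2 ≈ 82.792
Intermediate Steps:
Z(t) = -t/2
r(g) = 2 - g
f(u) = 105 - u (f(u) = 7 - (-98 + u) = 7 + (98 - u) = 105 - u)
P = 99/2 (P = -4 + (105 - (2 - (-1/2*(-4))**2))/2 = -4 + (105 - (2 - 1*2**2))/2 = -4 + (105 - (2 - 1*4))/2 = -4 + (105 - (2 - 4))/2 = -4 + (105 - 1*(-2))/2 = -4 + (105 + 2)/2 = -4 + (1/2)*107 = -4 + 107/2 = 99/2 ≈ 49.500)
N = 6805
sqrt(P + N) = sqrt(99/2 + 6805) = sqrt(13709/2) = sqrt(27418)/2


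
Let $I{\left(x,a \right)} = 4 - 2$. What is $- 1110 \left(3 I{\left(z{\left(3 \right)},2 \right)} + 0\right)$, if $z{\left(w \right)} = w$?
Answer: $-6660$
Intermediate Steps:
$I{\left(x,a \right)} = 2$
$- 1110 \left(3 I{\left(z{\left(3 \right)},2 \right)} + 0\right) = - 1110 \left(3 \cdot 2 + 0\right) = - 1110 \left(6 + 0\right) = \left(-1110\right) 6 = -6660$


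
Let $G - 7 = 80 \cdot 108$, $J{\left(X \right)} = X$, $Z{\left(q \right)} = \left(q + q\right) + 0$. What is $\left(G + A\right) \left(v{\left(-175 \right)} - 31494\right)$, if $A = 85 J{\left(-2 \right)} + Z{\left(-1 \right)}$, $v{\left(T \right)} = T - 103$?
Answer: $-269267700$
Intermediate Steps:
$v{\left(T \right)} = -103 + T$ ($v{\left(T \right)} = T - 103 = -103 + T$)
$Z{\left(q \right)} = 2 q$ ($Z{\left(q \right)} = 2 q + 0 = 2 q$)
$G = 8647$ ($G = 7 + 80 \cdot 108 = 7 + 8640 = 8647$)
$A = -172$ ($A = 85 \left(-2\right) + 2 \left(-1\right) = -170 - 2 = -172$)
$\left(G + A\right) \left(v{\left(-175 \right)} - 31494\right) = \left(8647 - 172\right) \left(\left(-103 - 175\right) - 31494\right) = 8475 \left(-278 - 31494\right) = 8475 \left(-31772\right) = -269267700$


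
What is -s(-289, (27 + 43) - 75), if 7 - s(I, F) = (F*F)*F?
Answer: -132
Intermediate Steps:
s(I, F) = 7 - F³ (s(I, F) = 7 - F*F*F = 7 - F²*F = 7 - F³)
-s(-289, (27 + 43) - 75) = -(7 - ((27 + 43) - 75)³) = -(7 - (70 - 75)³) = -(7 - 1*(-5)³) = -(7 - 1*(-125)) = -(7 + 125) = -1*132 = -132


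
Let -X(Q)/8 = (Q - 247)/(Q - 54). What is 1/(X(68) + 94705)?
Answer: 7/663651 ≈ 1.0548e-5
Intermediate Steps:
X(Q) = -8*(-247 + Q)/(-54 + Q) (X(Q) = -8*(Q - 247)/(Q - 54) = -8*(-247 + Q)/(-54 + Q))
1/(X(68) + 94705) = 1/(8*(247 - 1*68)/(-54 + 68) + 94705) = 1/(8*(247 - 68)/14 + 94705) = 1/(8*(1/14)*179 + 94705) = 1/(716/7 + 94705) = 1/(663651/7) = 7/663651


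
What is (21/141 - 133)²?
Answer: 38987536/2209 ≈ 17649.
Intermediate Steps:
(21/141 - 133)² = (21*(1/141) - 133)² = (7/47 - 133)² = (-6244/47)² = 38987536/2209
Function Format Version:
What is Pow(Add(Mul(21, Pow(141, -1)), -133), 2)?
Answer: Rational(38987536, 2209) ≈ 17649.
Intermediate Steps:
Pow(Add(Mul(21, Pow(141, -1)), -133), 2) = Pow(Add(Mul(21, Rational(1, 141)), -133), 2) = Pow(Add(Rational(7, 47), -133), 2) = Pow(Rational(-6244, 47), 2) = Rational(38987536, 2209)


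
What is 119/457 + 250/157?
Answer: 132933/71749 ≈ 1.8528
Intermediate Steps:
119/457 + 250/157 = 132933/71749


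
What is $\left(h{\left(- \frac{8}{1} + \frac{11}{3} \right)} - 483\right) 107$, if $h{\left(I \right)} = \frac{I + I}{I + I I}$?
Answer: $- \frac{258726}{5} \approx -51745.0$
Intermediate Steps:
$h{\left(I \right)} = \frac{2 I}{I + I^{2}}$
$\left(h{\left(- \frac{8}{1} + \frac{11}{3} \right)} - 483\right) 107 = \left(\frac{2}{1 + \left(- \frac{8}{1} + \frac{11}{3}\right)} - 483\right) 107 = \left(\frac{2}{1 + \left(\left(-8\right) 1 + 11 \cdot \frac{1}{3}\right)} - 483\right) 107 = \left(\frac{2}{1 + \left(-8 + \frac{11}{3}\right)} - 483\right) 107 = \left(\frac{2}{1 - \frac{13}{3}} - 483\right) 107 = \left(\frac{2}{- \frac{10}{3}} - 483\right) 107 = \left(2 \left(- \frac{3}{10}\right) - 483\right) 107 = \left(- \frac{3}{5} - 483\right) 107 = \left(- \frac{2418}{5}\right) 107 = - \frac{258726}{5}$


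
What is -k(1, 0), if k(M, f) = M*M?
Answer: -1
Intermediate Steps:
k(M, f) = M**2
-k(1, 0) = -1*1**2 = -1*1 = -1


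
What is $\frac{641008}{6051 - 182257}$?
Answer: $- \frac{320504}{88103} \approx -3.6378$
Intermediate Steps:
$\frac{641008}{6051 - 182257} = \frac{641008}{-176206} = 641008 \left(- \frac{1}{176206}\right) = - \frac{320504}{88103}$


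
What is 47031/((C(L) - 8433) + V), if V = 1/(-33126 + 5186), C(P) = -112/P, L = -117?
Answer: -153743398380/27564179177 ≈ -5.5777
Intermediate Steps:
V = -1/27940 (V = 1/(-27940) = -1/27940 ≈ -3.5791e-5)
47031/((C(L) - 8433) + V) = 47031/((-112/(-117) - 8433) - 1/27940) = 47031/((-112*(-1/117) - 8433) - 1/27940) = 47031/((112/117 - 8433) - 1/27940) = 47031/(-986549/117 - 1/27940) = 47031/(-27564179177/3268980) = 47031*(-3268980/27564179177) = -153743398380/27564179177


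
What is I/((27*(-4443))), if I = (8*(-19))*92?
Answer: 13984/119961 ≈ 0.11657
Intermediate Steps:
I = -13984 (I = -152*92 = -13984)
I/((27*(-4443))) = -13984/(27*(-4443)) = -13984/(-119961) = -13984*(-1/119961) = 13984/119961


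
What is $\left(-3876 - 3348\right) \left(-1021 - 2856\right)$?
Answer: $28007448$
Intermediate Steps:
$\left(-3876 - 3348\right) \left(-1021 - 2856\right) = \left(-7224\right) \left(-3877\right) = 28007448$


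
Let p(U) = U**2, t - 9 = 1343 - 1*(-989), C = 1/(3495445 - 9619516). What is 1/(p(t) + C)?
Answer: 6124071/33561629943950 ≈ 1.8247e-7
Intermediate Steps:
C = -1/6124071 (C = 1/(-6124071) = -1/6124071 ≈ -1.6329e-7)
t = 2341 (t = 9 + (1343 - 1*(-989)) = 9 + (1343 + 989) = 9 + 2332 = 2341)
1/(p(t) + C) = 1/(2341**2 - 1/6124071) = 1/(5480281 - 1/6124071) = 1/(33561629943950/6124071) = 6124071/33561629943950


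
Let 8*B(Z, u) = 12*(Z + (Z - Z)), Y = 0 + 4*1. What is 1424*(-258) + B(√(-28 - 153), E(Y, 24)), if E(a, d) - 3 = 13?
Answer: -367392 + 3*I*√181/2 ≈ -3.6739e+5 + 20.18*I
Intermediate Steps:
Y = 4 (Y = 0 + 4 = 4)
E(a, d) = 16 (E(a, d) = 3 + 13 = 16)
B(Z, u) = 3*Z/2 (B(Z, u) = (12*(Z + (Z - Z)))/8 = (12*(Z + 0))/8 = (12*Z)/8 = 3*Z/2)
1424*(-258) + B(√(-28 - 153), E(Y, 24)) = 1424*(-258) + 3*√(-28 - 153)/2 = -367392 + 3*√(-181)/2 = -367392 + 3*(I*√181)/2 = -367392 + 3*I*√181/2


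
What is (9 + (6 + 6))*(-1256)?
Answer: -26376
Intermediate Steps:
(9 + (6 + 6))*(-1256) = (9 + 12)*(-1256) = 21*(-1256) = -26376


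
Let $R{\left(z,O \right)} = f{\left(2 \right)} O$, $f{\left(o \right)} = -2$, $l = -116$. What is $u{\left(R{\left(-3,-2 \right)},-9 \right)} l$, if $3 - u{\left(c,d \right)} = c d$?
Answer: $-4524$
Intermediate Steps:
$R{\left(z,O \right)} = - 2 O$
$u{\left(c,d \right)} = 3 - c d$
$u{\left(R{\left(-3,-2 \right)},-9 \right)} l = \left(3 - \left(-2\right) \left(-2\right) \left(-9\right)\right) \left(-116\right) = \left(3 - 4 \left(-9\right)\right) \left(-116\right) = \left(3 + 36\right) \left(-116\right) = 39 \left(-116\right) = -4524$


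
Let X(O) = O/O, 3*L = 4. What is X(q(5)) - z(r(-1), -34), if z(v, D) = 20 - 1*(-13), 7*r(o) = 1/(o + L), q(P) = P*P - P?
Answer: -32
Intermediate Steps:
L = 4/3 (L = (⅓)*4 = 4/3 ≈ 1.3333)
q(P) = P² - P
r(o) = 1/(7*(4/3 + o)) (r(o) = 1/(7*(o + 4/3)) = 1/(7*(4/3 + o)))
z(v, D) = 33 (z(v, D) = 20 + 13 = 33)
X(O) = 1
X(q(5)) - z(r(-1), -34) = 1 - 1*33 = 1 - 33 = -32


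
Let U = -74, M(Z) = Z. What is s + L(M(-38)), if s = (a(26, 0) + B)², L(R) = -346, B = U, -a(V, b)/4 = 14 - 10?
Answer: 7754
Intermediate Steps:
a(V, b) = -16 (a(V, b) = -4*(14 - 10) = -4*4 = -16)
B = -74
s = 8100 (s = (-16 - 74)² = (-90)² = 8100)
s + L(M(-38)) = 8100 - 346 = 7754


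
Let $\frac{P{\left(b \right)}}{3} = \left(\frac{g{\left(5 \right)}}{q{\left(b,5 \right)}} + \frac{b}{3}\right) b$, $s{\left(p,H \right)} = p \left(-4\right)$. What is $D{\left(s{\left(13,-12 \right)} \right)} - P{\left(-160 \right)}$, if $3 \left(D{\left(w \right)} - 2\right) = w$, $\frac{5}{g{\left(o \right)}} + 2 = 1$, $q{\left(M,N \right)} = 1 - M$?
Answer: $- \frac{12379406}{483} \approx -25630.0$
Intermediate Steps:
$g{\left(o \right)} = -5$ ($g{\left(o \right)} = \frac{5}{-2 + 1} = \frac{5}{-1} = 5 \left(-1\right) = -5$)
$s{\left(p,H \right)} = - 4 p$
$D{\left(w \right)} = 2 + \frac{w}{3}$
$P{\left(b \right)} = 3 b \left(- \frac{5}{1 - b} + \frac{b}{3}\right)$ ($P{\left(b \right)} = 3 \left(- \frac{5}{1 - b} + \frac{b}{3}\right) b = 3 b \left(- \frac{5}{1 - b} + \frac{b}{3}\right)$)
$D{\left(s{\left(13,-12 \right)} \right)} - P{\left(-160 \right)} = \left(2 + \frac{\left(-4\right) 13}{3}\right) - - \frac{160 \left(15 - 160 \left(-1 - 160\right)\right)}{-1 - 160} = \left(2 + \frac{1}{3} \left(-52\right)\right) - - \frac{160 \left(15 - -25760\right)}{-161} = \left(2 - \frac{52}{3}\right) - \left(-160\right) \left(- \frac{1}{161}\right) \left(15 + 25760\right) = - \frac{46}{3} - \left(-160\right) \left(- \frac{1}{161}\right) 25775 = - \frac{46}{3} - \frac{4124000}{161} = - \frac{12379406}{483}$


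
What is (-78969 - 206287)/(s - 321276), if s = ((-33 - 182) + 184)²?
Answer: 285256/320315 ≈ 0.89055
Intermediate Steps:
s = 961 (s = (-215 + 184)² = (-31)² = 961)
(-78969 - 206287)/(s - 321276) = (-78969 - 206287)/(961 - 321276) = -285256/(-320315) = -285256*(-1/320315) = 285256/320315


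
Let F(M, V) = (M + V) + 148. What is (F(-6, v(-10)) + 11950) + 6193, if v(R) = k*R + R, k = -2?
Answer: 18295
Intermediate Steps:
v(R) = -R (v(R) = -2*R + R = -R)
F(M, V) = 148 + M + V
(F(-6, v(-10)) + 11950) + 6193 = ((148 - 6 - 1*(-10)) + 11950) + 6193 = ((148 - 6 + 10) + 11950) + 6193 = (152 + 11950) + 6193 = 12102 + 6193 = 18295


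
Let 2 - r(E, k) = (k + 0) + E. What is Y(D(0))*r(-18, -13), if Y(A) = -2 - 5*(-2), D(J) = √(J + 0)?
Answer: 264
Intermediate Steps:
D(J) = √J
Y(A) = 8 (Y(A) = -2 + 10 = 8)
r(E, k) = 2 - E - k (r(E, k) = 2 - ((k + 0) + E) = 2 - (k + E) = 2 - (E + k) = 2 + (-E - k) = 2 - E - k)
Y(D(0))*r(-18, -13) = 8*(2 - 1*(-18) - 1*(-13)) = 8*(2 + 18 + 13) = 8*33 = 264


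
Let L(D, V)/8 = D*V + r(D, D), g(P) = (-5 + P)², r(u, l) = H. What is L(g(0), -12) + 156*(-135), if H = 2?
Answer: -23444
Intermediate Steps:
r(u, l) = 2
L(D, V) = 16 + 8*D*V (L(D, V) = 8*(D*V + 2) = 8*(2 + D*V) = 16 + 8*D*V)
L(g(0), -12) + 156*(-135) = (16 + 8*(-5 + 0)²*(-12)) + 156*(-135) = (16 + 8*(-5)²*(-12)) - 21060 = (16 + 8*25*(-12)) - 21060 = (16 - 2400) - 21060 = -2384 - 21060 = -23444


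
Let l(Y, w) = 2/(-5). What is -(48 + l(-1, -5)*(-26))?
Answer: -292/5 ≈ -58.400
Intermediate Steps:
l(Y, w) = -2/5 (l(Y, w) = 2*(-1/5) = -2/5)
-(48 + l(-1, -5)*(-26)) = -(48 - 2/5*(-26)) = -(48 + 52/5) = -1*292/5 = -292/5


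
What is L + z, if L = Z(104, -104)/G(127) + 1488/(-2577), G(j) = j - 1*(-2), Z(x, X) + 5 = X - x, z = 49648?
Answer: 1833765859/36937 ≈ 49646.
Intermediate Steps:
Z(x, X) = -5 + X - x (Z(x, X) = -5 + (X - x) = -5 + X - x)
G(j) = 2 + j (G(j) = j + 2 = 2 + j)
L = -82317/36937 (L = (-5 - 104 - 1*104)/(2 + 127) + 1488/(-2577) = (-5 - 104 - 104)/129 + 1488*(-1/2577) = -213*1/129 - 496/859 = -71/43 - 496/859 = -82317/36937 ≈ -2.2286)
L + z = -82317/36937 + 49648 = 1833765859/36937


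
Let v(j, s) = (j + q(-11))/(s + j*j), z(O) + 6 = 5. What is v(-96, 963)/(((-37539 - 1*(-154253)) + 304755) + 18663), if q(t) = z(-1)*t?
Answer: -85/4480103628 ≈ -1.8973e-8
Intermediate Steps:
z(O) = -1 (z(O) = -6 + 5 = -1)
q(t) = -t
v(j, s) = (11 + j)/(s + j²) (v(j, s) = (j - 1*(-11))/(s + j*j) = (j + 11)/(s + j²) = (11 + j)/(s + j²))
v(-96, 963)/(((-37539 - 1*(-154253)) + 304755) + 18663) = ((11 - 96)/(963 + (-96)²))/(((-37539 - 1*(-154253)) + 304755) + 18663) = (-85/(963 + 9216))/(((-37539 + 154253) + 304755) + 18663) = (-85/10179)/((116714 + 304755) + 18663) = ((1/10179)*(-85))/(421469 + 18663) = -85/10179/440132 = -85/10179*1/440132 = -85/4480103628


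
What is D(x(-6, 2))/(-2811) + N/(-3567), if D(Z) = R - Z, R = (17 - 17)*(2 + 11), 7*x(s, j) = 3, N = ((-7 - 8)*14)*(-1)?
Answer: -457941/7798651 ≈ -0.058721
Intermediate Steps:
N = 210 (N = -15*14*(-1) = -210*(-1) = 210)
x(s, j) = 3/7 (x(s, j) = (1/7)*3 = 3/7)
R = 0 (R = 0*13 = 0)
D(Z) = -Z (D(Z) = 0 - Z = -Z)
D(x(-6, 2))/(-2811) + N/(-3567) = -1*3/7/(-2811) + 210/(-3567) = -3/7*(-1/2811) + 210*(-1/3567) = 1/6559 - 70/1189 = -457941/7798651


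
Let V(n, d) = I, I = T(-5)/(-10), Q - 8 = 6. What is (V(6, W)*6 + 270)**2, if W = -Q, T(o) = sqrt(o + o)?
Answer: 364482/5 - 324*I*sqrt(10) ≈ 72896.0 - 1024.6*I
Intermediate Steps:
Q = 14 (Q = 8 + 6 = 14)
T(o) = sqrt(2)*sqrt(o) (T(o) = sqrt(2*o) = sqrt(2)*sqrt(o))
I = -I*sqrt(10)/10 (I = (sqrt(2)*sqrt(-5))/(-10) = (sqrt(2)*(I*sqrt(5)))*(-1/10) = (I*sqrt(10))*(-1/10) = -I*sqrt(10)/10 ≈ -0.31623*I)
W = -14 (W = -1*14 = -14)
V(n, d) = -I*sqrt(10)/10
(V(6, W)*6 + 270)**2 = (-I*sqrt(10)/10*6 + 270)**2 = (-3*I*sqrt(10)/5 + 270)**2 = (270 - 3*I*sqrt(10)/5)**2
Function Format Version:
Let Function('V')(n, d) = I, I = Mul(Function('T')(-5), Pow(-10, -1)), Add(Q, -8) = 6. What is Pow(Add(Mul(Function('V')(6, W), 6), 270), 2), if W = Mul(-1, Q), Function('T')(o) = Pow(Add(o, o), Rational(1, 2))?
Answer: Add(Rational(364482, 5), Mul(-324, I, Pow(10, Rational(1, 2)))) ≈ Add(72896., Mul(-1024.6, I))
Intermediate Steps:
Q = 14 (Q = Add(8, 6) = 14)
Function('T')(o) = Mul(Pow(2, Rational(1, 2)), Pow(o, Rational(1, 2))) (Function('T')(o) = Pow(Mul(2, o), Rational(1, 2)) = Mul(Pow(2, Rational(1, 2)), Pow(o, Rational(1, 2))))
I = Mul(Rational(-1, 10), I, Pow(10, Rational(1, 2))) (I = Mul(Mul(Pow(2, Rational(1, 2)), Pow(-5, Rational(1, 2))), Pow(-10, -1)) = Mul(Mul(Pow(2, Rational(1, 2)), Mul(I, Pow(5, Rational(1, 2)))), Rational(-1, 10)) = Mul(Mul(I, Pow(10, Rational(1, 2))), Rational(-1, 10)) = Mul(Rational(-1, 10), I, Pow(10, Rational(1, 2))) ≈ Mul(-0.31623, I))
W = -14 (W = Mul(-1, 14) = -14)
Function('V')(n, d) = Mul(Rational(-1, 10), I, Pow(10, Rational(1, 2)))
Pow(Add(Mul(Function('V')(6, W), 6), 270), 2) = Pow(Add(Mul(Mul(Rational(-1, 10), I, Pow(10, Rational(1, 2))), 6), 270), 2) = Pow(Add(Mul(Rational(-3, 5), I, Pow(10, Rational(1, 2))), 270), 2) = Pow(Add(270, Mul(Rational(-3, 5), I, Pow(10, Rational(1, 2)))), 2)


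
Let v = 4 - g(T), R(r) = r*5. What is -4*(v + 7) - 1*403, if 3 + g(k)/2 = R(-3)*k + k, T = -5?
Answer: 89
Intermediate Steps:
R(r) = 5*r
g(k) = -6 - 28*k (g(k) = -6 + 2*((5*(-3))*k + k) = -6 + 2*(-15*k + k) = -6 + 2*(-14*k) = -6 - 28*k)
v = -130 (v = 4 - (-6 - 28*(-5)) = 4 - (-6 + 140) = 4 - 1*134 = 4 - 134 = -130)
-4*(v + 7) - 1*403 = -4*(-130 + 7) - 1*403 = -4*(-123) - 403 = 492 - 403 = 89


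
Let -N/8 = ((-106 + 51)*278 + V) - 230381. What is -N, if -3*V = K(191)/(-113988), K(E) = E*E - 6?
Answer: -168021202738/85491 ≈ -1.9654e+6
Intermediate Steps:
K(E) = -6 + E² (K(E) = E² - 6 = -6 + E²)
V = 36475/341964 (V = -(-6 + 191²)/(3*(-113988)) = -(-6 + 36481)*(-1)/(3*113988) = -36475*(-1)/(3*113988) = -⅓*(-36475/113988) = 36475/341964 ≈ 0.10666)
N = 168021202738/85491 (N = -8*(((-106 + 51)*278 + 36475/341964) - 230381) = -8*((-55*278 + 36475/341964) - 230381) = -8*((-15290 + 36475/341964) - 230381) = -8*(-5228593085/341964 - 230381) = -8*(-84010601369/341964) = 168021202738/85491 ≈ 1.9654e+6)
-N = -1*168021202738/85491 = -168021202738/85491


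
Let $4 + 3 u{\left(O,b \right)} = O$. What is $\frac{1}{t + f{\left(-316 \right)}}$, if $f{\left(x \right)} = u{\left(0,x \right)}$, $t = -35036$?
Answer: $- \frac{3}{105112} \approx -2.8541 \cdot 10^{-5}$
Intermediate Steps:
$u{\left(O,b \right)} = - \frac{4}{3} + \frac{O}{3}$
$f{\left(x \right)} = - \frac{4}{3}$ ($f{\left(x \right)} = - \frac{4}{3} + \frac{1}{3} \cdot 0 = - \frac{4}{3} + 0 = - \frac{4}{3}$)
$\frac{1}{t + f{\left(-316 \right)}} = \frac{1}{-35036 - \frac{4}{3}} = \frac{1}{- \frac{105112}{3}} = - \frac{3}{105112}$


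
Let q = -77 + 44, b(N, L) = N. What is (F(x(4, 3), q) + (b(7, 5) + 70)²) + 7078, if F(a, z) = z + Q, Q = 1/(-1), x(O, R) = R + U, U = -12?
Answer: 12973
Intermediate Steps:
x(O, R) = -12 + R (x(O, R) = R - 12 = -12 + R)
Q = -1
q = -33
F(a, z) = -1 + z (F(a, z) = z - 1 = -1 + z)
(F(x(4, 3), q) + (b(7, 5) + 70)²) + 7078 = ((-1 - 33) + (7 + 70)²) + 7078 = (-34 + 77²) + 7078 = (-34 + 5929) + 7078 = 5895 + 7078 = 12973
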